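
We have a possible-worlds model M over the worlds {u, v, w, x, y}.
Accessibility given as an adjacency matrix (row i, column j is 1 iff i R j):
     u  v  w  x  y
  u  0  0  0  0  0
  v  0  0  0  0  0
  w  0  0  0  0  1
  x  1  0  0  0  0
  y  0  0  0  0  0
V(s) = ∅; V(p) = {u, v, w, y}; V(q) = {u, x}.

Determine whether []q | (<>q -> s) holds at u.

Yes

At u: []q is true, <>q -> s is true, so []q | (<>q -> s) is true.
  At u: no accessible worlds, so []q holds vacuously.
  At u: <>q is false, s is false, so <>q -> s is true.
    At u: no accessible worlds, so <>q is false.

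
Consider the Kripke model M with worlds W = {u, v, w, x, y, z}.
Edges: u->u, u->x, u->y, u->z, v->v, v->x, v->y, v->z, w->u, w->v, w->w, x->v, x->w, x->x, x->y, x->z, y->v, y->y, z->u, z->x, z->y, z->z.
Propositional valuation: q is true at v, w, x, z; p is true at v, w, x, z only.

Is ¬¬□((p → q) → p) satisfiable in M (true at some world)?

Let φ = ¬¬□((p → q) → p). Evaluate φ at each world:
  u (successors {u, x, y, z}): φ is false.
  v (successors {v, x, y, z}): φ is false.
  w (successors {u, v, w}): φ is false.
  x (successors {v, w, x, y, z}): φ is false.
  y (successors {v, y}): φ is false.
  z (successors {u, x, y, z}): φ is false.
For instance, at z:
  At z: ¬□((p → q) → p) is true, so ¬¬□((p → q) → p) is false.
    At z: □((p → q) → p) is false, so ¬□((p → q) → p) is true.
      At z: □((p → q) → p) requires (p → q) → p at every successor {u, x, y, z}.
        (p → q) → p fails at u, so □((p → q) → p) is false at z.

No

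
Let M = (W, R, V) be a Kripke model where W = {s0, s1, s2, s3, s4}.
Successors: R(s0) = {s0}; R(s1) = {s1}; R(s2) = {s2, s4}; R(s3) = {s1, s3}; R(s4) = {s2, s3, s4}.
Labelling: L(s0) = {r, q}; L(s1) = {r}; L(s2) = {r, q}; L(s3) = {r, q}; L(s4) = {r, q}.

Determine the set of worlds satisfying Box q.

Let φ = Box q. Evaluate φ at each world:
  s0 (successors {s0}): φ is true.
  s1 (successors {s1}): φ is false.
  s2 (successors {s2, s4}): φ is true.
  s3 (successors {s1, s3}): φ is false.
  s4 (successors {s2, s3, s4}): φ is true.
For instance, at s2:
  At s2: Box q requires q at every successor {s2, s4}.
    At s2: q is true.
    At s4: q is true.
  So Box q is true at s2.
Satisfying worlds: {s0, s2, s4}

s0, s2, s4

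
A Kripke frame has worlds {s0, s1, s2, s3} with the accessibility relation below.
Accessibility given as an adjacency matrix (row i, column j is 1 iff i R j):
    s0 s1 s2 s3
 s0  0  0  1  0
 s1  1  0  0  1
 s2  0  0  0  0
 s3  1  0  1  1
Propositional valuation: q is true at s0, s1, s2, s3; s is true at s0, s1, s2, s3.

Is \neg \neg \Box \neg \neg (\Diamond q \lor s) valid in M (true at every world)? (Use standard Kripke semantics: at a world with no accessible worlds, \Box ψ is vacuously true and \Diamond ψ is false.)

Let φ = \neg \neg \Box \neg \neg (\Diamond q \lor s). Evaluate φ at each world:
  s0 (successors {s2}): φ is true.
  s1 (successors {s0, s3}): φ is true.
  s2 (successors ∅): φ is true.
  s3 (successors {s0, s2, s3}): φ is true.
For instance, at s1:
  At s1: \neg \Box \neg \neg (\Diamond q \lor s) is false, so \neg \neg \Box \neg \neg (\Diamond q \lor s) is true.
    At s1: \Box \neg \neg (\Diamond q \lor s) is true, so \neg \Box \neg \neg (\Diamond q \lor s) is false.
      At s1: \Box \neg \neg (\Diamond q \lor s) requires \neg \neg (\Diamond q \lor s) at every successor {s0, s3}.
        At s0: \neg \neg (\Diamond q \lor s) is true.
        At s3: \neg \neg (\Diamond q \lor s) is true.
      So \Box \neg \neg (\Diamond q \lor s) is true at s1.

Yes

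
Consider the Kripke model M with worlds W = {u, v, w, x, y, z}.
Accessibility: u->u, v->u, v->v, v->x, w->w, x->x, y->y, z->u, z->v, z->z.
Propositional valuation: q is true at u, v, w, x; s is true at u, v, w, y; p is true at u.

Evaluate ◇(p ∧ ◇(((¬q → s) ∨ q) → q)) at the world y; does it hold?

At y: ◇(p ∧ ◇(((¬q → s) ∨ q) → q)) requires p ∧ ◇(((¬q → s) ∨ q) → q) at some successor in {y}.
  At y: p ∧ ◇(((¬q → s) ∨ q) → q) is false.
So ◇(p ∧ ◇(((¬q → s) ∨ q) → q)) is false at y.

No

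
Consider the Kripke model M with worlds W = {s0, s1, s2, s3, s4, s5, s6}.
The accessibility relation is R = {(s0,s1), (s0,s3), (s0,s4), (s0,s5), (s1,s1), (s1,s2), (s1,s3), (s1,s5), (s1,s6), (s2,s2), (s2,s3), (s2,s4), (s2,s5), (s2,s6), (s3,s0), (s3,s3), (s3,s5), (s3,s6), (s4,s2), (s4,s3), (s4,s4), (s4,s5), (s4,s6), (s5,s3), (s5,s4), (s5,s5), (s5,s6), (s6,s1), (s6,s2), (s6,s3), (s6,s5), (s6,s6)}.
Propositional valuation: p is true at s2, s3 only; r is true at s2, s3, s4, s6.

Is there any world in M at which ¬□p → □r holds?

Let φ = ¬□p → □r. Evaluate φ at each world:
  s0 (successors {s1, s3, s4, s5}): φ is false.
  s1 (successors {s1, s2, s3, s5, s6}): φ is false.
  s2 (successors {s2, s3, s4, s5, s6}): φ is false.
  s3 (successors {s0, s3, s5, s6}): φ is false.
  s4 (successors {s2, s3, s4, s5, s6}): φ is false.
  s5 (successors {s3, s4, s5, s6}): φ is false.
  s6 (successors {s1, s2, s3, s5, s6}): φ is false.
For instance, at s0:
  At s0: ¬□p is true, □r is false, so ¬□p → □r is false.
    At s0: □p is false, so ¬□p is true.
      At s0: □p requires p at every successor {s1, s3, s4, s5}.
        p fails at s1, so □p is false at s0.
    At s0: □r requires r at every successor {s1, s3, s4, s5}.
      r fails at s1, so □r is false at s0.

No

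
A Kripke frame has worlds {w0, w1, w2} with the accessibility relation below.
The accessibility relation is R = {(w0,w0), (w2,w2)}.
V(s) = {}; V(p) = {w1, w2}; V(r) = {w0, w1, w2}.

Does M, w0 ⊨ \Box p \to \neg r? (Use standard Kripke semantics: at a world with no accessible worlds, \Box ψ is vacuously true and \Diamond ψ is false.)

At w0: \Box p is false, \neg r is false, so \Box p \to \neg r is true.
  At w0: \Box p requires p at every successor {w0}.
    p fails at w0, so \Box p is false at w0.

Yes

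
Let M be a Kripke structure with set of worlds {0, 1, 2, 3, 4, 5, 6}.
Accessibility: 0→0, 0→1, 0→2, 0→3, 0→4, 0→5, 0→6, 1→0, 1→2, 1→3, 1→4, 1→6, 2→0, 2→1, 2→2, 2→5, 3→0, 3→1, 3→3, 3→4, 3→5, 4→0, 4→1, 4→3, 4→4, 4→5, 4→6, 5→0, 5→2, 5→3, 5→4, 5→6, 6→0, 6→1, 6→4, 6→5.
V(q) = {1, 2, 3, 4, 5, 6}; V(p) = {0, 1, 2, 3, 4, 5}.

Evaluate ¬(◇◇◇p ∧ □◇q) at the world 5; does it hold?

At 5: ◇◇◇p ∧ □◇q is true, so ¬(◇◇◇p ∧ □◇q) is false.
  At 5: ◇◇◇p is true, □◇q is true, so ◇◇◇p ∧ □◇q is true.
    At 5: ◇◇◇p requires ◇◇p at some successor in {0, 2, 3, 4, 6}.
      ◇◇p holds at 0, so ◇◇◇p is true at 5.
    At 5: □◇q requires ◇q at every successor {0, 2, 3, 4, 6}.
      At 0: ◇q is true.
      At 2: ◇q is true.
      At 3: ◇q is true.
      At 4: ◇q is true.
      At 6: ◇q is true.
    So □◇q is true at 5.

No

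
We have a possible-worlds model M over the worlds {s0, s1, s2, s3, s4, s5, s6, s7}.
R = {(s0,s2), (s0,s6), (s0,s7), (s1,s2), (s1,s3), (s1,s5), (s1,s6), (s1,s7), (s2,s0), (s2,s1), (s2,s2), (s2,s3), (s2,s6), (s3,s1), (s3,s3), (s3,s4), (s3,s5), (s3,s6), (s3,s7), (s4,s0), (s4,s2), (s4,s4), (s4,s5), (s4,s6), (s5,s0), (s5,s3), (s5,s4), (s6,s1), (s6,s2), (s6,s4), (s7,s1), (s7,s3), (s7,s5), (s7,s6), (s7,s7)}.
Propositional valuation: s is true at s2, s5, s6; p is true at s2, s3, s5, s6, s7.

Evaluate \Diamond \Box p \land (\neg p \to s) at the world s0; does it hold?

No

At s0: \Diamond \Box p is false, \neg p \to s is false, so \Diamond \Box p \land (\neg p \to s) is false.
  At s0: \Diamond \Box p requires \Box p at some successor in {s2, s6, s7}.
    At s2: \Box p is false.
    At s6: \Box p is false.
    At s7: \Box p is false.
  So \Diamond \Box p is false at s0.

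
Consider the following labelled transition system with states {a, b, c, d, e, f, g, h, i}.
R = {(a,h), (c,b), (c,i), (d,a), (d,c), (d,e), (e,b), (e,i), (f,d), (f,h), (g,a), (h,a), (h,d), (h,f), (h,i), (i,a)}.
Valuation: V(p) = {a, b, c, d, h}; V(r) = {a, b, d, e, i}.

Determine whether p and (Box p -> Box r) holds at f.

No

At f: p is false, Box p -> Box r is false, so p and (Box p -> Box r) is false.
  At f: Box p is true, Box r is false, so Box p -> Box r is false.
    At f: Box p requires p at every successor {d, h}.
      At d: p is true.
      At h: p is true.
    So Box p is true at f.
    At f: Box r requires r at every successor {d, h}.
      r fails at h, so Box r is false at f.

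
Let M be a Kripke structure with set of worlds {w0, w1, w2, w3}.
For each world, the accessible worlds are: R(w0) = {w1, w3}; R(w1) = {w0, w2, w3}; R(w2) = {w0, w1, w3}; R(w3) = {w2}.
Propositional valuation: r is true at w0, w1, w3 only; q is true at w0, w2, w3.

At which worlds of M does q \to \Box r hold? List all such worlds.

w0, w1, w2

Recall that \Box ψ holds at a world iff ψ holds at every accessible world, and \Diamond ψ holds iff ψ holds at some accessible world.
Let φ = q \to \Box r. Evaluate φ at each world:
  w0 (successors {w1, w3}): φ is true.
  w1 (successors {w0, w2, w3}): φ is true.
  w2 (successors {w0, w1, w3}): φ is true.
  w3 (successors {w2}): φ is false.
For instance, at w0:
  At w0: q is true, \Box r is true, so q \to \Box r is true.
    At w0: \Box r requires r at every successor {w1, w3}.
      At w1: r is true.
      At w3: r is true.
    So \Box r is true at w0.
Satisfying worlds: {w0, w1, w2}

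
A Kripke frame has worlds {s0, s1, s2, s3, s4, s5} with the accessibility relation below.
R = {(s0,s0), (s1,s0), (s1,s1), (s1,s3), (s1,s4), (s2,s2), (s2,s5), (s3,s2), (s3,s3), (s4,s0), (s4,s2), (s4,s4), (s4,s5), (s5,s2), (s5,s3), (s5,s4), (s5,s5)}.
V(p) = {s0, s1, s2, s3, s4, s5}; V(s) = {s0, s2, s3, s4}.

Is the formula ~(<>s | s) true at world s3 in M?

At s3: <>s | s is true, so ~(<>s | s) is false.
  At s3: <>s is true, s is true, so <>s | s is true.
    At s3: <>s requires s at some successor in {s2, s3}.
      s holds at s2, so <>s is true at s3.

No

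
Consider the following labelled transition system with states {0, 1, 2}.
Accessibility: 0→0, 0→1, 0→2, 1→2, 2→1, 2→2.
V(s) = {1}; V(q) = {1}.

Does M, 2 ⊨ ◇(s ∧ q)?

Yes

At 2: ◇(s ∧ q) requires s ∧ q at some successor in {1, 2}.
  s ∧ q holds at 1, so ◇(s ∧ q) is true at 2.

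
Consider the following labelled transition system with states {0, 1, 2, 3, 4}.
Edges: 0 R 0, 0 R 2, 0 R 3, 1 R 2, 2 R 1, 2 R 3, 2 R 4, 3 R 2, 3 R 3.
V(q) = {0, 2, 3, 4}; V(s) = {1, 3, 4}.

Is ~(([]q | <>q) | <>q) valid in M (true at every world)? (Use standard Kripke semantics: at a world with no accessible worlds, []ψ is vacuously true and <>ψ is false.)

Let φ = ~(([]q | <>q) | <>q). Evaluate φ at each world:
  0 (successors {0, 2, 3}): φ is false.
  1 (successors {2}): φ is false.
  2 (successors {1, 3, 4}): φ is false.
  3 (successors {2, 3}): φ is false.
  4 (successors ∅): φ is false.
Detail at 0 (counterexample):
  At 0: ([]q | <>q) | <>q is true, so ~(([]q | <>q) | <>q) is false.
    At 0: []q | <>q is true, <>q is true, so ([]q | <>q) | <>q is true.
      At 0: []q is true, <>q is true, so []q | <>q is true.
      At 0: <>q requires q at some successor in {0, 2, 3}.
        q holds at 0, so <>q is true at 0.

No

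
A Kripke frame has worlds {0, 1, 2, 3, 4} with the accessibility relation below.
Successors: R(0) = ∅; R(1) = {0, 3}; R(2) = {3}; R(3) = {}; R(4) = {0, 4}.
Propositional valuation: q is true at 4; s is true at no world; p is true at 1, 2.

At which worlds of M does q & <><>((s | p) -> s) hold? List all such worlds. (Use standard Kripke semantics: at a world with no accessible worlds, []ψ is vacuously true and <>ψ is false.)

Let φ = q & <><>((s | p) -> s). Evaluate φ at each world:
  0 (successors ∅): φ is false.
  1 (successors {0, 3}): φ is false.
  2 (successors {3}): φ is false.
  3 (successors ∅): φ is false.
  4 (successors {0, 4}): φ is true.
For instance, at 2:
  At 2: q is false, <><>((s | p) -> s) is false, so q & <><>((s | p) -> s) is false.
    At 2: <><>((s | p) -> s) requires <>((s | p) -> s) at some successor in {3}.
      At 3: <>((s | p) -> s) is false.
    So <><>((s | p) -> s) is false at 2.
Satisfying worlds: {4}

4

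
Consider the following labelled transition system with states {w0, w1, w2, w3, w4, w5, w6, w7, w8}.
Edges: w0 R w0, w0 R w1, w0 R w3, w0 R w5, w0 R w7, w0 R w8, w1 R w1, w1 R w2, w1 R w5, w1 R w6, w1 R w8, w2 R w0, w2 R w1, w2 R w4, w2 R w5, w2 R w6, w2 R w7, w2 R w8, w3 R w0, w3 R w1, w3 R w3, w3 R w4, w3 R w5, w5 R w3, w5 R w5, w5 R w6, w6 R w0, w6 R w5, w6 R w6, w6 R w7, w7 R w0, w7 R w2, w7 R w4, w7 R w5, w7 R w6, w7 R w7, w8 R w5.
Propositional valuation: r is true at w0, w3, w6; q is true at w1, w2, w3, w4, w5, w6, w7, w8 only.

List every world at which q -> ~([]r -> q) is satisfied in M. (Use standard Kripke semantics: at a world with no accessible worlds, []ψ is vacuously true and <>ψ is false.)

w0

Let φ = q -> ~([]r -> q). Evaluate φ at each world:
  w0 (successors {w0, w1, w3, w5, w7, w8}): φ is true.
  w1 (successors {w1, w2, w5, w6, w8}): φ is false.
  w2 (successors {w0, w1, w4, w5, w6, w7, w8}): φ is false.
  w3 (successors {w0, w1, w3, w4, w5}): φ is false.
  w4 (successors ∅): φ is false.
  w5 (successors {w3, w5, w6}): φ is false.
  w6 (successors {w0, w5, w6, w7}): φ is false.
  w7 (successors {w0, w2, w4, w5, w6, w7}): φ is false.
  w8 (successors {w5}): φ is false.
For instance, at w3:
  At w3: q is true, ~([]r -> q) is false, so q -> ~([]r -> q) is false.
    At w3: []r -> q is true, so ~([]r -> q) is false.
      At w3: []r is false, q is true, so []r -> q is true.
Satisfying worlds: {w0}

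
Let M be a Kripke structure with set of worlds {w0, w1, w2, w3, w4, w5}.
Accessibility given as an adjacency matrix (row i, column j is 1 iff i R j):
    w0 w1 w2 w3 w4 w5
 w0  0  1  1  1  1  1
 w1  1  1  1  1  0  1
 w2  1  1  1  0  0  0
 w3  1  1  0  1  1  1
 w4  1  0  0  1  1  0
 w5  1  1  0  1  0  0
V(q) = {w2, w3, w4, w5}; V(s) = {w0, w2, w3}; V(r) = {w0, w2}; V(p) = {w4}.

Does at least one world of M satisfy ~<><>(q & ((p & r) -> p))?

Let φ = ~<><>(q & ((p & r) -> p)). Evaluate φ at each world:
  w0 (successors {w1, w2, w3, w4, w5}): φ is false.
  w1 (successors {w0, w1, w2, w3, w5}): φ is false.
  w2 (successors {w0, w1, w2}): φ is false.
  w3 (successors {w0, w1, w3, w4, w5}): φ is false.
  w4 (successors {w0, w3, w4}): φ is false.
  w5 (successors {w0, w1, w3}): φ is false.
For instance, at w2:
  At w2: <><>(q & ((p & r) -> p)) is true, so ~<><>(q & ((p & r) -> p)) is false.
    At w2: <><>(q & ((p & r) -> p)) requires <>(q & ((p & r) -> p)) at some successor in {w0, w1, w2}.
      <>(q & ((p & r) -> p)) holds at w0, so <><>(q & ((p & r) -> p)) is true at w2.

No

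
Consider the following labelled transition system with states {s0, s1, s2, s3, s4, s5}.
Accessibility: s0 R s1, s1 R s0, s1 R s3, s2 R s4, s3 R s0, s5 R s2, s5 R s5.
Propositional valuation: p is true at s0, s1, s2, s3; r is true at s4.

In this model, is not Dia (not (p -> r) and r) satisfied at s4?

Yes

At s4: Dia (not (p -> r) and r) is false, so not Dia (not (p -> r) and r) is true.
  At s4: no accessible worlds, so Dia (not (p -> r) and r) is false.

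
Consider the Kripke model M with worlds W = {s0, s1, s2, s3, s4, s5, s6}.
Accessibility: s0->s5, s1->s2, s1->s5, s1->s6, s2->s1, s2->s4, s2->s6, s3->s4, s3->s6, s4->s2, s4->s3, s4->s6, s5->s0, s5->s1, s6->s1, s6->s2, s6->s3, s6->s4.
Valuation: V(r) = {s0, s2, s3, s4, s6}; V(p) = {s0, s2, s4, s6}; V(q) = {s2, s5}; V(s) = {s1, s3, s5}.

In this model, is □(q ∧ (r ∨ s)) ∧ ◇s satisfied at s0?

Yes

At s0: □(q ∧ (r ∨ s)) is true, ◇s is true, so □(q ∧ (r ∨ s)) ∧ ◇s is true.
  At s0: □(q ∧ (r ∨ s)) requires q ∧ (r ∨ s) at every successor {s5}.
    At s5: q ∧ (r ∨ s) is true.
  So □(q ∧ (r ∨ s)) is true at s0.
  At s0: ◇s requires s at some successor in {s5}.
    s holds at s5, so ◇s is true at s0.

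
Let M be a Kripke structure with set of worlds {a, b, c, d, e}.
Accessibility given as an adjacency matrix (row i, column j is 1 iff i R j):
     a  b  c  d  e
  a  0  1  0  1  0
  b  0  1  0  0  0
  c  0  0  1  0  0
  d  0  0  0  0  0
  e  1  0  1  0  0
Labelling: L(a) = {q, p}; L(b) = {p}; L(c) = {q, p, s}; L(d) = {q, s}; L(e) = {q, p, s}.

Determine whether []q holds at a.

Recall that []ψ holds at a world iff ψ holds at every accessible world, and <>ψ holds iff ψ holds at some accessible world.
At a: []q requires q at every successor {b, d}.
  q fails at b, so []q is false at a.

No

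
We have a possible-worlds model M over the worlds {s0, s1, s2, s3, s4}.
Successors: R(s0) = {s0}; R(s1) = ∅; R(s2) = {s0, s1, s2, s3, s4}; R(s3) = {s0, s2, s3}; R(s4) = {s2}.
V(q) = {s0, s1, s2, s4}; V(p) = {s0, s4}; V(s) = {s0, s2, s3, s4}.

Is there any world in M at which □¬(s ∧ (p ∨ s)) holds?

Yes

Let φ = □¬(s ∧ (p ∨ s)). Evaluate φ at each world:
  s0 (successors {s0}): φ is false.
  s1 (successors ∅): φ is true.
  s2 (successors {s0, s1, s2, s3, s4}): φ is false.
  s3 (successors {s0, s2, s3}): φ is false.
  s4 (successors {s2}): φ is false.
Detail at s1 (witness):
  At s1: no accessible worlds, so □¬(s ∧ (p ∨ s)) holds vacuously.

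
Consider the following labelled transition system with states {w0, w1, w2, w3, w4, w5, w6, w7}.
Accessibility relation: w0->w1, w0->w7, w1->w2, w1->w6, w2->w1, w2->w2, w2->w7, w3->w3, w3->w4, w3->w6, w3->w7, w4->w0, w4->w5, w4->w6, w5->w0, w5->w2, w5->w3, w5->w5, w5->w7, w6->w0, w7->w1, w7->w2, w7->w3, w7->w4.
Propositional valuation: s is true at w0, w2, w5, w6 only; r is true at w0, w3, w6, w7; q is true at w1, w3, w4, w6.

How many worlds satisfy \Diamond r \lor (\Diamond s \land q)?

Let φ = \Diamond r \lor (\Diamond s \land q). Evaluate φ at each world:
  w0 (successors {w1, w7}): φ is true.
  w1 (successors {w2, w6}): φ is true.
  w2 (successors {w1, w2, w7}): φ is true.
  w3 (successors {w3, w4, w6, w7}): φ is true.
  w4 (successors {w0, w5, w6}): φ is true.
  w5 (successors {w0, w2, w3, w5, w7}): φ is true.
  w6 (successors {w0}): φ is true.
  w7 (successors {w1, w2, w3, w4}): φ is true.
For instance, at w2:
  At w2: \Diamond r is true, \Diamond s \land q is false, so \Diamond r \lor (\Diamond s \land q) is true.
    At w2: \Diamond r requires r at some successor in {w1, w2, w7}.
      r holds at w7, so \Diamond r is true at w2.
    At w2: \Diamond s is true, q is false, so \Diamond s \land q is false.
      At w2: \Diamond s requires s at some successor in {w1, w2, w7}.
        s holds at w2, so \Diamond s is true at w2.
Satisfying worlds: {w0, w1, w2, w3, w4, w5, w6, w7}

8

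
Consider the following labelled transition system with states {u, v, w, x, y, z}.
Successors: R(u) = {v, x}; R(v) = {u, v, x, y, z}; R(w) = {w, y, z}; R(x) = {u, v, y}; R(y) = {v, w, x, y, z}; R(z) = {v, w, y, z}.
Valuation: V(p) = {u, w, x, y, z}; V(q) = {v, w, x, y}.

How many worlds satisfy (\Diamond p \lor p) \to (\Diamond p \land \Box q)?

1

Let φ = (\Diamond p \lor p) \to (\Diamond p \land \Box q). Evaluate φ at each world:
  u (successors {v, x}): φ is true.
  v (successors {u, v, x, y, z}): φ is false.
  w (successors {w, y, z}): φ is false.
  x (successors {u, v, y}): φ is false.
  y (successors {v, w, x, y, z}): φ is false.
  z (successors {v, w, y, z}): φ is false.
For instance, at v:
  At v: \Diamond p \lor p is true, \Diamond p \land \Box q is false, so (\Diamond p \lor p) \to (\Diamond p \land \Box q) is false.
    At v: \Diamond p is true, p is false, so \Diamond p \lor p is true.
      At v: \Diamond p requires p at some successor in {u, v, x, y, z}.
        p holds at u, so \Diamond p is true at v.
    At v: \Diamond p is true, \Box q is false, so \Diamond p \land \Box q is false.
      At v: \Diamond p requires p at some successor in {u, v, x, y, z}.
        p holds at u, so \Diamond p is true at v.
      At v: \Box q requires q at every successor {u, v, x, y, z}.
        q fails at u, so \Box q is false at v.
Satisfying worlds: {u}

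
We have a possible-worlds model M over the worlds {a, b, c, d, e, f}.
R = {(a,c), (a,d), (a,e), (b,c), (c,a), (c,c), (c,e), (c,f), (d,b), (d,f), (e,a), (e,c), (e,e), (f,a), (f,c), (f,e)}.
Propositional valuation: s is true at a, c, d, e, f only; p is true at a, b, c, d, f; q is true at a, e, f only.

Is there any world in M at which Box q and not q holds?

No

Let φ = Box q and not q. Evaluate φ at each world:
  a (successors {c, d, e}): φ is false.
  b (successors {c}): φ is false.
  c (successors {a, c, e, f}): φ is false.
  d (successors {b, f}): φ is false.
  e (successors {a, c, e}): φ is false.
  f (successors {a, c, e}): φ is false.
For instance, at e:
  At e: Box q is false, not q is false, so Box q and not q is false.
    At e: Box q requires q at every successor {a, c, e}.
      q fails at c, so Box q is false at e.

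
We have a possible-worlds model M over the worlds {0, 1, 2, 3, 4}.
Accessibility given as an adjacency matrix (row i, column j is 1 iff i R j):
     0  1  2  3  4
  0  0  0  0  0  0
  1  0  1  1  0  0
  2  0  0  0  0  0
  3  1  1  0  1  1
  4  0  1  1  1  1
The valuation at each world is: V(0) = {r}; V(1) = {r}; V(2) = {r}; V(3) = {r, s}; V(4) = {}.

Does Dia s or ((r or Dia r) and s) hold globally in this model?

Let φ = Dia s or ((r or Dia r) and s). Evaluate φ at each world:
  0 (successors ∅): φ is false.
  1 (successors {1, 2}): φ is false.
  2 (successors ∅): φ is false.
  3 (successors {0, 1, 3, 4}): φ is true.
  4 (successors {1, 2, 3, 4}): φ is true.
Detail at 0 (counterexample):
  At 0: Dia s is false, (r or Dia r) and s is false, so Dia s or ((r or Dia r) and s) is false.
    At 0: no accessible worlds, so Dia s is false.
    At 0: r or Dia r is true, s is false, so (r or Dia r) and s is false.
      At 0: r is true, Dia r is false, so r or Dia r is true.

No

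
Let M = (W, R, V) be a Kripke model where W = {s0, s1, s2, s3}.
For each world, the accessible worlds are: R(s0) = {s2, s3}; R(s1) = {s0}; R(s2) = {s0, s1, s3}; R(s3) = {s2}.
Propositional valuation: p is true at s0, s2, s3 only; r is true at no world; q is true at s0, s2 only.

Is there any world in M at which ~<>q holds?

Recall that <>ψ holds at a world iff ψ holds at some accessible world.
Let φ = ~<>q. Evaluate φ at each world:
  s0 (successors {s2, s3}): φ is false.
  s1 (successors {s0}): φ is false.
  s2 (successors {s0, s1, s3}): φ is false.
  s3 (successors {s2}): φ is false.
For instance, at s1:
  At s1: <>q is true, so ~<>q is false.
    At s1: <>q requires q at some successor in {s0}.
      q holds at s0, so <>q is true at s1.

No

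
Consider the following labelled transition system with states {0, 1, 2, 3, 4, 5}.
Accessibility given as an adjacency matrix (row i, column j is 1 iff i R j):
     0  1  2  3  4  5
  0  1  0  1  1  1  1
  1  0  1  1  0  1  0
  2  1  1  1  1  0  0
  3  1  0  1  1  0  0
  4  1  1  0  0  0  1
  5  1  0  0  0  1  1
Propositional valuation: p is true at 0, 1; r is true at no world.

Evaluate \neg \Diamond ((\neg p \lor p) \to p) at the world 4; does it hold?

At 4: \Diamond ((\neg p \lor p) \to p) is true, so \neg \Diamond ((\neg p \lor p) \to p) is false.
  At 4: \Diamond ((\neg p \lor p) \to p) requires (\neg p \lor p) \to p at some successor in {0, 1, 5}.
    (\neg p \lor p) \to p holds at 0, so \Diamond ((\neg p \lor p) \to p) is true at 4.

No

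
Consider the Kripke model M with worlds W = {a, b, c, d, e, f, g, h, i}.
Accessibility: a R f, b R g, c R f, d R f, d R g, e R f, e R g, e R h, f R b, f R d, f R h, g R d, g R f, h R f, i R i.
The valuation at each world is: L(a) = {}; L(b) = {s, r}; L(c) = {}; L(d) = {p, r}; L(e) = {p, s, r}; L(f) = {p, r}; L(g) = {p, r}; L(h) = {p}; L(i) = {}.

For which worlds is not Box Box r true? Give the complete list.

a, c, d, e, g, h, i

Let φ = not Box Box r. Evaluate φ at each world:
  a (successors {f}): φ is true.
  b (successors {g}): φ is false.
  c (successors {f}): φ is true.
  d (successors {f, g}): φ is true.
  e (successors {f, g, h}): φ is true.
  f (successors {b, d, h}): φ is false.
  g (successors {d, f}): φ is true.
  h (successors {f}): φ is true.
  i (successors {i}): φ is true.
For instance, at c:
  At c: Box Box r is false, so not Box Box r is true.
    At c: Box Box r requires Box r at every successor {f}.
      Box r fails at f, so Box Box r is false at c.
Satisfying worlds: {a, c, d, e, g, h, i}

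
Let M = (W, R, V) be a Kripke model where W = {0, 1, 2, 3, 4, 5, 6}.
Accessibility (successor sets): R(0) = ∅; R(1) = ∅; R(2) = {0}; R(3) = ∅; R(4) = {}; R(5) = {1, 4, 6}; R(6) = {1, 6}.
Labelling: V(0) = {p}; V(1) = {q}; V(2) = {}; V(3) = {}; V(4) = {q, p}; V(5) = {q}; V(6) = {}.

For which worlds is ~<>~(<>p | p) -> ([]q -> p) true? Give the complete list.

Recall that []ψ holds at a world iff ψ holds at every accessible world, and <>ψ holds iff ψ holds at some accessible world.
Let φ = ~<>~(<>p | p) -> ([]q -> p). Evaluate φ at each world:
  0 (successors ∅): φ is true.
  1 (successors ∅): φ is false.
  2 (successors {0}): φ is true.
  3 (successors ∅): φ is false.
  4 (successors ∅): φ is true.
  5 (successors {1, 4, 6}): φ is true.
  6 (successors {1, 6}): φ is true.
For instance, at 6:
  At 6: ~<>~(<>p | p) is false, []q -> p is true, so ~<>~(<>p | p) -> ([]q -> p) is true.
    At 6: <>~(<>p | p) is true, so ~<>~(<>p | p) is false.
      At 6: <>~(<>p | p) requires ~(<>p | p) at some successor in {1, 6}.
        ~(<>p | p) holds at 1, so <>~(<>p | p) is true at 6.
    At 6: []q is false, p is false, so []q -> p is true.
      At 6: []q requires q at every successor {1, 6}.
        q fails at 6, so []q is false at 6.
Satisfying worlds: {0, 2, 4, 5, 6}

0, 2, 4, 5, 6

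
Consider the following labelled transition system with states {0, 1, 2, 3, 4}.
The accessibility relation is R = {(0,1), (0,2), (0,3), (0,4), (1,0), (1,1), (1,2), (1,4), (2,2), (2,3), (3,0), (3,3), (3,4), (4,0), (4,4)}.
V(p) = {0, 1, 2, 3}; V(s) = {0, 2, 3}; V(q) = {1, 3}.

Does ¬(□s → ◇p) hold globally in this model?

Let φ = ¬(□s → ◇p). Evaluate φ at each world:
  0 (successors {1, 2, 3, 4}): φ is false.
  1 (successors {0, 1, 2, 4}): φ is false.
  2 (successors {2, 3}): φ is false.
  3 (successors {0, 3, 4}): φ is false.
  4 (successors {0, 4}): φ is false.
Detail at 0 (counterexample):
  At 0: □s → ◇p is true, so ¬(□s → ◇p) is false.
    At 0: □s is false, ◇p is true, so □s → ◇p is true.
      At 0: □s requires s at every successor {1, 2, 3, 4}.
        s fails at 1, so □s is false at 0.
      At 0: ◇p requires p at some successor in {1, 2, 3, 4}.
        p holds at 1, so ◇p is true at 0.

No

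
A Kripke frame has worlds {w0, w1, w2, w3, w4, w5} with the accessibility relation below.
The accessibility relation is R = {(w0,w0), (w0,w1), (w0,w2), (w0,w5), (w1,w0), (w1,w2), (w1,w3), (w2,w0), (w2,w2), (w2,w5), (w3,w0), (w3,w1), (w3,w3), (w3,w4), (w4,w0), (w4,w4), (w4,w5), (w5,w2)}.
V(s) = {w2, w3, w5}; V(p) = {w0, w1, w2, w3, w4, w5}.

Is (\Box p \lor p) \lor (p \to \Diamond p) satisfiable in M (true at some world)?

Let φ = (\Box p \lor p) \lor (p \to \Diamond p). Evaluate φ at each world:
  w0 (successors {w0, w1, w2, w5}): φ is true.
  w1 (successors {w0, w2, w3}): φ is true.
  w2 (successors {w0, w2, w5}): φ is true.
  w3 (successors {w0, w1, w3, w4}): φ is true.
  w4 (successors {w0, w4, w5}): φ is true.
  w5 (successors {w2}): φ is true.
Detail at w0 (witness):
  At w0: \Box p \lor p is true, p \to \Diamond p is true, so (\Box p \lor p) \lor (p \to \Diamond p) is true.
    At w0: \Box p is true, p is true, so \Box p \lor p is true.
      At w0: \Box p requires p at every successor {w0, w1, w2, w5}.
        At w0: p is true.
        At w1: p is true.
        At w2: p is true.
        At w5: p is true.
      So \Box p is true at w0.
    At w0: p is true, \Diamond p is true, so p \to \Diamond p is true.
      At w0: \Diamond p requires p at some successor in {w0, w1, w2, w5}.
        p holds at w0, so \Diamond p is true at w0.

Yes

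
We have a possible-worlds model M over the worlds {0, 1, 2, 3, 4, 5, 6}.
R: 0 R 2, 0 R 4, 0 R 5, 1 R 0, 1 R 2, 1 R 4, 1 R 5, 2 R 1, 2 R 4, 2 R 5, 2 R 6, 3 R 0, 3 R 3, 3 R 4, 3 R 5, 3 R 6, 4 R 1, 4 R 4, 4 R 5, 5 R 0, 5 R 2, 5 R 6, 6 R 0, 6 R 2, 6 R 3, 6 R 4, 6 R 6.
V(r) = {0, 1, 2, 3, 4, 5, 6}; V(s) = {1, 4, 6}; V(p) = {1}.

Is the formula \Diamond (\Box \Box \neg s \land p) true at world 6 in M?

No

Recall that \Box ψ holds at a world iff ψ holds at every accessible world, and \Diamond ψ holds iff ψ holds at some accessible world.
At 6: \Diamond (\Box \Box \neg s \land p) requires \Box \Box \neg s \land p at some successor in {0, 2, 3, 4, 6}.
  At 0: \Box \Box \neg s \land p is false.
  At 2: \Box \Box \neg s \land p is false.
  At 3: \Box \Box \neg s \land p is false.
  At 4: \Box \Box \neg s \land p is false.
  At 6: \Box \Box \neg s \land p is false.
So \Diamond (\Box \Box \neg s \land p) is false at 6.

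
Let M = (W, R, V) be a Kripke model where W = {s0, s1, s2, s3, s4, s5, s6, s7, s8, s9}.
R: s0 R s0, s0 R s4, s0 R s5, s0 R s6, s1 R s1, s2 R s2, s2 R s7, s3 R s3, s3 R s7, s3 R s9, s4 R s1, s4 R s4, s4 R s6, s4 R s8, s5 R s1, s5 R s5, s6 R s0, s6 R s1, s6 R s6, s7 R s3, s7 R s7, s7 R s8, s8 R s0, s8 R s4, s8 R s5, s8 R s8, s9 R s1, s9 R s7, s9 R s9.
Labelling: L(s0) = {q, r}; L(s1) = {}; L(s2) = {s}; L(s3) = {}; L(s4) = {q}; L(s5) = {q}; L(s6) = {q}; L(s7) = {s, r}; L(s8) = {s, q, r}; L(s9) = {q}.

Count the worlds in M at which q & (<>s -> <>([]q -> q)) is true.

6

Recall that []ψ holds at a world iff ψ holds at every accessible world, and <>ψ holds iff ψ holds at some accessible world.
Let φ = q & (<>s -> <>([]q -> q)). Evaluate φ at each world:
  s0 (successors {s0, s4, s5, s6}): φ is true.
  s1 (successors {s1}): φ is false.
  s2 (successors {s2, s7}): φ is false.
  s3 (successors {s3, s7, s9}): φ is false.
  s4 (successors {s1, s4, s6, s8}): φ is true.
  s5 (successors {s1, s5}): φ is true.
  s6 (successors {s0, s1, s6}): φ is true.
  s7 (successors {s3, s7, s8}): φ is false.
  s8 (successors {s0, s4, s5, s8}): φ is true.
  s9 (successors {s1, s7, s9}): φ is true.
For instance, at s0:
  At s0: q is true, <>s -> <>([]q -> q) is true, so q & (<>s -> <>([]q -> q)) is true.
    At s0: <>s is false, <>([]q -> q) is true, so <>s -> <>([]q -> q) is true.
      At s0: <>s requires s at some successor in {s0, s4, s5, s6}.
        At s0: s is false.
        At s4: s is false.
        At s5: s is false.
        At s6: s is false.
      So <>s is false at s0.
      At s0: <>([]q -> q) requires []q -> q at some successor in {s0, s4, s5, s6}.
        []q -> q holds at s0, so <>([]q -> q) is true at s0.
Satisfying worlds: {s0, s4, s5, s6, s8, s9}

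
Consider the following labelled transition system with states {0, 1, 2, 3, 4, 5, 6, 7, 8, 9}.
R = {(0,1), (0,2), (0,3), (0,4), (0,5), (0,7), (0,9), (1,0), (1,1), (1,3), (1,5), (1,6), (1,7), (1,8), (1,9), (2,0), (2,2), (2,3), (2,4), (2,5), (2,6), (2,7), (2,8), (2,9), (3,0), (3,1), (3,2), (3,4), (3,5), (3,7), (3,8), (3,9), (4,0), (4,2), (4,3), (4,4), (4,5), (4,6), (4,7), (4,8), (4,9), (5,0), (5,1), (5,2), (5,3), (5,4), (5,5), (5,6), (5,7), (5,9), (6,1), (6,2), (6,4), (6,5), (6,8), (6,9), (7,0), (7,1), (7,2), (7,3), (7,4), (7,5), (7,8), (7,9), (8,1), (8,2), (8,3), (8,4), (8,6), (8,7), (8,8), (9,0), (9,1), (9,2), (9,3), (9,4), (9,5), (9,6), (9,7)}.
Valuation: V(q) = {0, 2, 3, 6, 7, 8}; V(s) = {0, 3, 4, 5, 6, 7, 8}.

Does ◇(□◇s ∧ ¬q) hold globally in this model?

Let φ = ◇(□◇s ∧ ¬q). Evaluate φ at each world:
  0 (successors {1, 2, 3, 4, 5, 7, 9}): φ is true.
  1 (successors {0, 1, 3, 5, 6, 7, 8, 9}): φ is true.
  2 (successors {0, 2, 3, 4, 5, 6, 7, 8, 9}): φ is true.
  3 (successors {0, 1, 2, 4, 5, 7, 8, 9}): φ is true.
  4 (successors {0, 2, 3, 4, 5, 6, 7, 8, 9}): φ is true.
  5 (successors {0, 1, 2, 3, 4, 5, 6, 7, 9}): φ is true.
  6 (successors {1, 2, 4, 5, 8, 9}): φ is true.
  7 (successors {0, 1, 2, 3, 4, 5, 8, 9}): φ is true.
  8 (successors {1, 2, 3, 4, 6, 7, 8}): φ is true.
  9 (successors {0, 1, 2, 3, 4, 5, 6, 7}): φ is true.
For instance, at 7:
  At 7: ◇(□◇s ∧ ¬q) requires □◇s ∧ ¬q at some successor in {0, 1, 2, 3, 4, 5, 8, 9}.
    □◇s ∧ ¬q holds at 1, so ◇(□◇s ∧ ¬q) is true at 7.
      At 1: □◇s is true, ¬q is true, so □◇s ∧ ¬q is true.

Yes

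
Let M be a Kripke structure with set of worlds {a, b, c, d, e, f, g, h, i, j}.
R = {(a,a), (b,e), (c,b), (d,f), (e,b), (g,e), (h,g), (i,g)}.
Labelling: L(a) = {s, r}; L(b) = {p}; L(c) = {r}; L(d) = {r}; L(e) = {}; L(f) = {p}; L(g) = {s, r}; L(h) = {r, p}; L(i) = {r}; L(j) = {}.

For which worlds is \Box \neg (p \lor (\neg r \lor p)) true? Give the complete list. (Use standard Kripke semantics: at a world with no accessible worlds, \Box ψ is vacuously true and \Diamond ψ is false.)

a, f, h, i, j

Recall that \Box ψ holds at a world iff ψ holds at every accessible world, and \Diamond ψ holds iff ψ holds at some accessible world.
Let φ = \Box \neg (p \lor (\neg r \lor p)). Evaluate φ at each world:
  a (successors {a}): φ is true.
  b (successors {e}): φ is false.
  c (successors {b}): φ is false.
  d (successors {f}): φ is false.
  e (successors {b}): φ is false.
  f (successors ∅): φ is true.
  g (successors {e}): φ is false.
  h (successors {g}): φ is true.
  i (successors {g}): φ is true.
  j (successors ∅): φ is true.
For instance, at g:
  At g: \Box \neg (p \lor (\neg r \lor p)) requires \neg (p \lor (\neg r \lor p)) at every successor {e}.
    \neg (p \lor (\neg r \lor p)) fails at e, so \Box \neg (p \lor (\neg r \lor p)) is false at g.
Satisfying worlds: {a, f, h, i, j}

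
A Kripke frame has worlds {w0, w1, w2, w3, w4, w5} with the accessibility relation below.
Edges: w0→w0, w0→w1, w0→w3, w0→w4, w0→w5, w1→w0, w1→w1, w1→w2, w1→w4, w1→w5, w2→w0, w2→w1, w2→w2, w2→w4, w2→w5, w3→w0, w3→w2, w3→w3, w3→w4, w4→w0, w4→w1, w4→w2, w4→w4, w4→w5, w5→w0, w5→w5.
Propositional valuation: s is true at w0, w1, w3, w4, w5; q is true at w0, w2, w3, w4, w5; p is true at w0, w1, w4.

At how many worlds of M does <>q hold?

6

Let φ = <>q. Evaluate φ at each world:
  w0 (successors {w0, w1, w3, w4, w5}): φ is true.
  w1 (successors {w0, w1, w2, w4, w5}): φ is true.
  w2 (successors {w0, w1, w2, w4, w5}): φ is true.
  w3 (successors {w0, w2, w3, w4}): φ is true.
  w4 (successors {w0, w1, w2, w4, w5}): φ is true.
  w5 (successors {w0, w5}): φ is true.
For instance, at w3:
  At w3: <>q requires q at some successor in {w0, w2, w3, w4}.
    q holds at w0, so <>q is true at w3.
Satisfying worlds: {w0, w1, w2, w3, w4, w5}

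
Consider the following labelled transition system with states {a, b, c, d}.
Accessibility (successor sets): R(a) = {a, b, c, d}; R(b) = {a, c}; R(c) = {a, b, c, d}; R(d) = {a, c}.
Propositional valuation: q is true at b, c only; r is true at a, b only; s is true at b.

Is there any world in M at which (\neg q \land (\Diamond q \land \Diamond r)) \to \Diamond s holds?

Let φ = (\neg q \land (\Diamond q \land \Diamond r)) \to \Diamond s. Evaluate φ at each world:
  a (successors {a, b, c, d}): φ is true.
  b (successors {a, c}): φ is true.
  c (successors {a, b, c, d}): φ is true.
  d (successors {a, c}): φ is false.
Detail at a (witness):
  At a: \neg q \land (\Diamond q \land \Diamond r) is true, \Diamond s is true, so (\neg q \land (\Diamond q \land \Diamond r)) \to \Diamond s is true.
    At a: \neg q is true, \Diamond q \land \Diamond r is true, so \neg q \land (\Diamond q \land \Diamond r) is true.
      At a: \Diamond q is true, \Diamond r is true, so \Diamond q \land \Diamond r is true.
    At a: \Diamond s requires s at some successor in {a, b, c, d}.
      s holds at b, so \Diamond s is true at a.

Yes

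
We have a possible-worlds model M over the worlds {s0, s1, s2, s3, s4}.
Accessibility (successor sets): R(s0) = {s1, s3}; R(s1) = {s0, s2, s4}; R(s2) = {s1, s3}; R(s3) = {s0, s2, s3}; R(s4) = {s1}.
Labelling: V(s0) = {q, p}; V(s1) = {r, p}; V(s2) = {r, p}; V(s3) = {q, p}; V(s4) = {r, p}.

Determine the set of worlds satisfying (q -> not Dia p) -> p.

Let φ = (q -> not Dia p) -> p. Evaluate φ at each world:
  s0 (successors {s1, s3}): φ is true.
  s1 (successors {s0, s2, s4}): φ is true.
  s2 (successors {s1, s3}): φ is true.
  s3 (successors {s0, s2, s3}): φ is true.
  s4 (successors {s1}): φ is true.
For instance, at s2:
  At s2: q -> not Dia p is true, p is true, so (q -> not Dia p) -> p is true.
    At s2: q is false, not Dia p is false, so q -> not Dia p is true.
      At s2: Dia p is true, so not Dia p is false.
Satisfying worlds: {s0, s1, s2, s3, s4}

s0, s1, s2, s3, s4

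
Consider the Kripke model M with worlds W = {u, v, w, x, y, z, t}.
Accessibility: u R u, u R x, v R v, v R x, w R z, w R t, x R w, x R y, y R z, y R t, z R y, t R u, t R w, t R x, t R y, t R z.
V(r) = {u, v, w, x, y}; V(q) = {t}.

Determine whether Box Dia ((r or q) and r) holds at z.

No

At z: Box Dia ((r or q) and r) requires Dia ((r or q) and r) at every successor {y}.
  Dia ((r or q) and r) fails at y, so Box Dia ((r or q) and r) is false at z.
    At y: Dia ((r or q) and r) requires (r or q) and r at some successor in {z, t}.
      At z: (r or q) and r is false.
      At t: (r or q) and r is false.
    So Dia ((r or q) and r) is false at y.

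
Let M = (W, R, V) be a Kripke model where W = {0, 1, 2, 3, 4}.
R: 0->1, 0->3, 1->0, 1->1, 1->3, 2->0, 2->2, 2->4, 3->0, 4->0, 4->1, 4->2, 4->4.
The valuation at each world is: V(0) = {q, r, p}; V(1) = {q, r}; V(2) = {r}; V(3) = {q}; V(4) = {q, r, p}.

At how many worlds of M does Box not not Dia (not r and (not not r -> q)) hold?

Let φ = Box not not Dia (not r and (not not r -> q)). Evaluate φ at each world:
  0 (successors {1, 3}): φ is false.
  1 (successors {0, 1, 3}): φ is false.
  2 (successors {0, 2, 4}): φ is false.
  3 (successors {0}): φ is true.
  4 (successors {0, 1, 2, 4}): φ is false.
For instance, at 1:
  At 1: Box not not Dia (not r and (not not r -> q)) requires not not Dia (not r and (not not r -> q)) at every successor {0, 1, 3}.
    not not Dia (not r and (not not r -> q)) fails at 3, so Box not not Dia (not r and (not not r -> q)) is false at 1.
      At 3: not Dia (not r and (not not r -> q)) is true, so not not Dia (not r and (not not r -> q)) is false.
Satisfying worlds: {3}

1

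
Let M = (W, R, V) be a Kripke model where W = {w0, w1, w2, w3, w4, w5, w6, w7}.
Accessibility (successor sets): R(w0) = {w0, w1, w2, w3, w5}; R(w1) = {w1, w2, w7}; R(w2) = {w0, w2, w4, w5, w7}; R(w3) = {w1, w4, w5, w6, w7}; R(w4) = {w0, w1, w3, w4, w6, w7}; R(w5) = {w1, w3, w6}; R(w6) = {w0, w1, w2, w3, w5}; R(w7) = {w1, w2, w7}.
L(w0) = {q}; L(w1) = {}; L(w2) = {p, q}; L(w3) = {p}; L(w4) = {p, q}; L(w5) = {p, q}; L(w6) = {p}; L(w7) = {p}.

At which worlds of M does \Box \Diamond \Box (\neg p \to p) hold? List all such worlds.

Let φ = \Box \Diamond \Box (\neg p \to p). Evaluate φ at each world:
  w0 (successors {w0, w1, w2, w3, w5}): φ is false.
  w1 (successors {w1, w2, w7}): φ is false.
  w2 (successors {w0, w2, w4, w5, w7}): φ is false.
  w3 (successors {w1, w4, w5, w6, w7}): φ is false.
  w4 (successors {w0, w1, w3, w4, w6, w7}): φ is false.
  w5 (successors {w1, w3, w6}): φ is false.
  w6 (successors {w0, w1, w2, w3, w5}): φ is false.
  w7 (successors {w1, w2, w7}): φ is false.
For instance, at w5:
  At w5: \Box \Diamond \Box (\neg p \to p) requires \Diamond \Box (\neg p \to p) at every successor {w1, w3, w6}.
    \Diamond \Box (\neg p \to p) fails at w1, so \Box \Diamond \Box (\neg p \to p) is false at w5.
      At w1: \Diamond \Box (\neg p \to p) requires \Box (\neg p \to p) at some successor in {w1, w2, w7}.
        At w1: \Box (\neg p \to p) is false.
        At w2: \Box (\neg p \to p) is false.
        At w7: \Box (\neg p \to p) is false.
      So \Diamond \Box (\neg p \to p) is false at w1.
Satisfying worlds: none.

none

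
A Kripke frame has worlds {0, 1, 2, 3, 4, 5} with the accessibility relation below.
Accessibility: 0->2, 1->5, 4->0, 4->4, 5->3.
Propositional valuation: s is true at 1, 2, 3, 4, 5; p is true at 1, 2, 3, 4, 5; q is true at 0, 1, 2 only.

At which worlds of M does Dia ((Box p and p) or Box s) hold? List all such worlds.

Let φ = Dia ((Box p and p) or Box s). Evaluate φ at each world:
  0 (successors {2}): φ is true.
  1 (successors {5}): φ is true.
  2 (successors ∅): φ is false.
  3 (successors ∅): φ is false.
  4 (successors {0, 4}): φ is true.
  5 (successors {3}): φ is true.
For instance, at 1:
  At 1: Dia ((Box p and p) or Box s) requires (Box p and p) or Box s at some successor in {5}.
    (Box p and p) or Box s holds at 5, so Dia ((Box p and p) or Box s) is true at 1.
      At 5: Box p and p is true, Box s is true, so (Box p and p) or Box s is true.
Satisfying worlds: {0, 1, 4, 5}

0, 1, 4, 5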